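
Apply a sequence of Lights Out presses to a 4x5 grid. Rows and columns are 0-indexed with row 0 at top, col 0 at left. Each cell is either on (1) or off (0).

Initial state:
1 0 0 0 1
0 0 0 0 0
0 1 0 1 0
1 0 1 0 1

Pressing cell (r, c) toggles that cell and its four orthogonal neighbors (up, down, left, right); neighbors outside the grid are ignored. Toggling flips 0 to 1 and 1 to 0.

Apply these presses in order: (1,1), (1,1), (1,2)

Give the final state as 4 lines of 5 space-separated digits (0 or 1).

After press 1 at (1,1):
1 1 0 0 1
1 1 1 0 0
0 0 0 1 0
1 0 1 0 1

After press 2 at (1,1):
1 0 0 0 1
0 0 0 0 0
0 1 0 1 0
1 0 1 0 1

After press 3 at (1,2):
1 0 1 0 1
0 1 1 1 0
0 1 1 1 0
1 0 1 0 1

Answer: 1 0 1 0 1
0 1 1 1 0
0 1 1 1 0
1 0 1 0 1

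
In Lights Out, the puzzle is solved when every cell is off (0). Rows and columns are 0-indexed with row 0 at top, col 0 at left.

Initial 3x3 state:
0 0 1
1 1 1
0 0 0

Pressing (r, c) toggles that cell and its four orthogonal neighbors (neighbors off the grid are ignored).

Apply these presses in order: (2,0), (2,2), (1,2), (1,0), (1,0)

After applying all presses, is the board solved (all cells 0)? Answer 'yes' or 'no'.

Answer: no

Derivation:
After press 1 at (2,0):
0 0 1
0 1 1
1 1 0

After press 2 at (2,2):
0 0 1
0 1 0
1 0 1

After press 3 at (1,2):
0 0 0
0 0 1
1 0 0

After press 4 at (1,0):
1 0 0
1 1 1
0 0 0

After press 5 at (1,0):
0 0 0
0 0 1
1 0 0

Lights still on: 2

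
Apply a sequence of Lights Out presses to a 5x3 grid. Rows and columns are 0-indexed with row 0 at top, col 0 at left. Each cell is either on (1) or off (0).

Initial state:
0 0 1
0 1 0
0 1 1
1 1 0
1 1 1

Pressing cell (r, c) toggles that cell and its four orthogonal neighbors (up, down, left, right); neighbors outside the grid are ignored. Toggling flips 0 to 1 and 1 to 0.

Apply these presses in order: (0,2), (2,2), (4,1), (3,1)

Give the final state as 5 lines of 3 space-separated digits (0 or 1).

Answer: 0 1 0
0 1 0
0 1 0
0 1 0
0 1 0

Derivation:
After press 1 at (0,2):
0 1 0
0 1 1
0 1 1
1 1 0
1 1 1

After press 2 at (2,2):
0 1 0
0 1 0
0 0 0
1 1 1
1 1 1

After press 3 at (4,1):
0 1 0
0 1 0
0 0 0
1 0 1
0 0 0

After press 4 at (3,1):
0 1 0
0 1 0
0 1 0
0 1 0
0 1 0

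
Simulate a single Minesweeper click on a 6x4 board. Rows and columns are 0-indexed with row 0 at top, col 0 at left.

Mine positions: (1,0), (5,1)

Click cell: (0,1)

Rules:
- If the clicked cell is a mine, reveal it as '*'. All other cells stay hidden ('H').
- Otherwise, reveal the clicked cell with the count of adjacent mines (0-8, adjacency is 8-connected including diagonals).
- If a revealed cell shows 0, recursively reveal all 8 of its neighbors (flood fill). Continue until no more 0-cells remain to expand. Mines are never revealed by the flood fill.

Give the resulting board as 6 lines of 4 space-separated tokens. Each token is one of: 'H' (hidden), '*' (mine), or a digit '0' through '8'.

H 1 H H
H H H H
H H H H
H H H H
H H H H
H H H H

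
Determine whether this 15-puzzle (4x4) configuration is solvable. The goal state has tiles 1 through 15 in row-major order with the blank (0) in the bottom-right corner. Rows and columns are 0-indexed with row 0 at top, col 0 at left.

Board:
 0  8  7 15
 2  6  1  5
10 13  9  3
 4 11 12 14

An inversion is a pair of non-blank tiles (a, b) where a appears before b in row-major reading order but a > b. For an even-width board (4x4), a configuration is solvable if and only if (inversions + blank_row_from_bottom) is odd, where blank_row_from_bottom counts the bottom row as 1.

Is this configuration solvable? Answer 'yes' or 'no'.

Answer: no

Derivation:
Inversions: 42
Blank is in row 0 (0-indexed from top), which is row 4 counting from the bottom (bottom = 1).
42 + 4 = 46, which is even, so the puzzle is not solvable.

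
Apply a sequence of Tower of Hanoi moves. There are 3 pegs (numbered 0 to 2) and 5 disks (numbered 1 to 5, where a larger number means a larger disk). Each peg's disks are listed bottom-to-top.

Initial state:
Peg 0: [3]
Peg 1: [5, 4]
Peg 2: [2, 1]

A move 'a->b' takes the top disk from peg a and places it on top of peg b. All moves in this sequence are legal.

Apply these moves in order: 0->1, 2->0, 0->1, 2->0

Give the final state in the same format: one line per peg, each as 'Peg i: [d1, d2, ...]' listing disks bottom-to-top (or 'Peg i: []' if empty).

Answer: Peg 0: [2]
Peg 1: [5, 4, 3, 1]
Peg 2: []

Derivation:
After move 1 (0->1):
Peg 0: []
Peg 1: [5, 4, 3]
Peg 2: [2, 1]

After move 2 (2->0):
Peg 0: [1]
Peg 1: [5, 4, 3]
Peg 2: [2]

After move 3 (0->1):
Peg 0: []
Peg 1: [5, 4, 3, 1]
Peg 2: [2]

After move 4 (2->0):
Peg 0: [2]
Peg 1: [5, 4, 3, 1]
Peg 2: []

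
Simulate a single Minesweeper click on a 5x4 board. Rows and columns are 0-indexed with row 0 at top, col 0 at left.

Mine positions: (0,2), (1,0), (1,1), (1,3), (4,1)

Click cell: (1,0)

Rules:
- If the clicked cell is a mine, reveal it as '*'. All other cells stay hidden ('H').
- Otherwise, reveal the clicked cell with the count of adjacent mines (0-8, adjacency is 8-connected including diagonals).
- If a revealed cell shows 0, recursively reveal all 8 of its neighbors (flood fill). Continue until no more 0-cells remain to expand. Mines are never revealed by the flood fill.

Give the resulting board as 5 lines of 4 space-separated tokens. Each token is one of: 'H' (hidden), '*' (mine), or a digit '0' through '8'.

H H H H
* H H H
H H H H
H H H H
H H H H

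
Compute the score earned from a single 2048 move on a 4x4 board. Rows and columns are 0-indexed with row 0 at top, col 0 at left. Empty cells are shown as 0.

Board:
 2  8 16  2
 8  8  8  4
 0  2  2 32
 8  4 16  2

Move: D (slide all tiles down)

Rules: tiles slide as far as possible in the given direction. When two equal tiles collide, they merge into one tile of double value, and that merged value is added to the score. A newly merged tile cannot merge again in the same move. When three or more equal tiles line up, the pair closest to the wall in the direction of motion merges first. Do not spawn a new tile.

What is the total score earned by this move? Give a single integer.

Slide down:
col 0: [2, 8, 0, 8] -> [0, 0, 2, 16]  score +16 (running 16)
col 1: [8, 8, 2, 4] -> [0, 16, 2, 4]  score +16 (running 32)
col 2: [16, 8, 2, 16] -> [16, 8, 2, 16]  score +0 (running 32)
col 3: [2, 4, 32, 2] -> [2, 4, 32, 2]  score +0 (running 32)
Board after move:
 0  0 16  2
 0 16  8  4
 2  2  2 32
16  4 16  2

Answer: 32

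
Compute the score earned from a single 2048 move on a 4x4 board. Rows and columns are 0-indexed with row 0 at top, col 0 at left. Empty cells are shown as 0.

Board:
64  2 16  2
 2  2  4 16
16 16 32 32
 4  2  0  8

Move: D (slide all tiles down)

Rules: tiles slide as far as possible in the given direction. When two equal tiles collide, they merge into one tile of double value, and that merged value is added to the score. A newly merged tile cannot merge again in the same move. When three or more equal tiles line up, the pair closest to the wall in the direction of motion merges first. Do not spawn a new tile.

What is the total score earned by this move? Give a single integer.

Answer: 4

Derivation:
Slide down:
col 0: [64, 2, 16, 4] -> [64, 2, 16, 4]  score +0 (running 0)
col 1: [2, 2, 16, 2] -> [0, 4, 16, 2]  score +4 (running 4)
col 2: [16, 4, 32, 0] -> [0, 16, 4, 32]  score +0 (running 4)
col 3: [2, 16, 32, 8] -> [2, 16, 32, 8]  score +0 (running 4)
Board after move:
64  0  0  2
 2  4 16 16
16 16  4 32
 4  2 32  8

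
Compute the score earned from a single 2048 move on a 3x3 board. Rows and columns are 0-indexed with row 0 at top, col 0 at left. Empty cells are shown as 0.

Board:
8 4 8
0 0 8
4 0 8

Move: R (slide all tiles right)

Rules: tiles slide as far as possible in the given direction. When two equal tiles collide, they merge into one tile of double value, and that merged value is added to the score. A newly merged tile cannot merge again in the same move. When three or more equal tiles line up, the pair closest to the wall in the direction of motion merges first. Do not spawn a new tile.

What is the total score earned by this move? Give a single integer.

Answer: 0

Derivation:
Slide right:
row 0: [8, 4, 8] -> [8, 4, 8]  score +0 (running 0)
row 1: [0, 0, 8] -> [0, 0, 8]  score +0 (running 0)
row 2: [4, 0, 8] -> [0, 4, 8]  score +0 (running 0)
Board after move:
8 4 8
0 0 8
0 4 8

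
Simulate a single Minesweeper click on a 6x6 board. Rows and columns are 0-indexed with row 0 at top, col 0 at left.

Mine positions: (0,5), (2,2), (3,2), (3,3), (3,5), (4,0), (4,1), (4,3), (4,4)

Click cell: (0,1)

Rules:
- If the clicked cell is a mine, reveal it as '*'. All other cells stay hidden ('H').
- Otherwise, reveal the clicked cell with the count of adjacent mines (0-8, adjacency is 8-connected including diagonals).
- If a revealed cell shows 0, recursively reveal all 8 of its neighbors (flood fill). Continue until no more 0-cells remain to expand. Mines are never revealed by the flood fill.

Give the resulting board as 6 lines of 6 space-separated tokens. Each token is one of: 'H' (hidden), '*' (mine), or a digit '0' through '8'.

0 0 0 0 1 H
0 1 1 1 1 H
0 2 H H H H
2 4 H H H H
H H H H H H
H H H H H H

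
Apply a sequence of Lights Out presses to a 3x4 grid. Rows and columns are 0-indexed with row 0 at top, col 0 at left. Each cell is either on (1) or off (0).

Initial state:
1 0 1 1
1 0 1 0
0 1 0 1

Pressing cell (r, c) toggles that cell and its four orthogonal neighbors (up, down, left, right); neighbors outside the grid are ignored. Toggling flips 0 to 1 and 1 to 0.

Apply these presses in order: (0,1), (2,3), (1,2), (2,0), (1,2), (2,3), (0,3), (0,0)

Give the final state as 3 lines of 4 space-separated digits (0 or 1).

Answer: 1 0 1 0
1 1 1 1
1 0 0 1

Derivation:
After press 1 at (0,1):
0 1 0 1
1 1 1 0
0 1 0 1

After press 2 at (2,3):
0 1 0 1
1 1 1 1
0 1 1 0

After press 3 at (1,2):
0 1 1 1
1 0 0 0
0 1 0 0

After press 4 at (2,0):
0 1 1 1
0 0 0 0
1 0 0 0

After press 5 at (1,2):
0 1 0 1
0 1 1 1
1 0 1 0

After press 6 at (2,3):
0 1 0 1
0 1 1 0
1 0 0 1

After press 7 at (0,3):
0 1 1 0
0 1 1 1
1 0 0 1

After press 8 at (0,0):
1 0 1 0
1 1 1 1
1 0 0 1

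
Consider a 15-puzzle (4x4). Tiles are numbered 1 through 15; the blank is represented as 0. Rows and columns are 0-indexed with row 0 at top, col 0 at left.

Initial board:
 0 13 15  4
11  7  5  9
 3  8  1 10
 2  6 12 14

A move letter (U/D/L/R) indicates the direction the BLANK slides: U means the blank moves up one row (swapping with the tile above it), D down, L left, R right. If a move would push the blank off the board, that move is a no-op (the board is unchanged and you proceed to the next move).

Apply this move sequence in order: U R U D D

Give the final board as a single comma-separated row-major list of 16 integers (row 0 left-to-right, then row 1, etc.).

After move 1 (U):
 0 13 15  4
11  7  5  9
 3  8  1 10
 2  6 12 14

After move 2 (R):
13  0 15  4
11  7  5  9
 3  8  1 10
 2  6 12 14

After move 3 (U):
13  0 15  4
11  7  5  9
 3  8  1 10
 2  6 12 14

After move 4 (D):
13  7 15  4
11  0  5  9
 3  8  1 10
 2  6 12 14

After move 5 (D):
13  7 15  4
11  8  5  9
 3  0  1 10
 2  6 12 14

Answer: 13, 7, 15, 4, 11, 8, 5, 9, 3, 0, 1, 10, 2, 6, 12, 14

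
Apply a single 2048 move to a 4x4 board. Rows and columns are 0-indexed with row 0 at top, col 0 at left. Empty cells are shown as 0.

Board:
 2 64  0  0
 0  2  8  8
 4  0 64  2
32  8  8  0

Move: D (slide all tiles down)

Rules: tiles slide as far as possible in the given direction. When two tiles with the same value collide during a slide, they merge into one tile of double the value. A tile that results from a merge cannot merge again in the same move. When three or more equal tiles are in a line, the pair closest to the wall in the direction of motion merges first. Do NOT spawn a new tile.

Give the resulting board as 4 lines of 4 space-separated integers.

Slide down:
col 0: [2, 0, 4, 32] -> [0, 2, 4, 32]
col 1: [64, 2, 0, 8] -> [0, 64, 2, 8]
col 2: [0, 8, 64, 8] -> [0, 8, 64, 8]
col 3: [0, 8, 2, 0] -> [0, 0, 8, 2]

Answer:  0  0  0  0
 2 64  8  0
 4  2 64  8
32  8  8  2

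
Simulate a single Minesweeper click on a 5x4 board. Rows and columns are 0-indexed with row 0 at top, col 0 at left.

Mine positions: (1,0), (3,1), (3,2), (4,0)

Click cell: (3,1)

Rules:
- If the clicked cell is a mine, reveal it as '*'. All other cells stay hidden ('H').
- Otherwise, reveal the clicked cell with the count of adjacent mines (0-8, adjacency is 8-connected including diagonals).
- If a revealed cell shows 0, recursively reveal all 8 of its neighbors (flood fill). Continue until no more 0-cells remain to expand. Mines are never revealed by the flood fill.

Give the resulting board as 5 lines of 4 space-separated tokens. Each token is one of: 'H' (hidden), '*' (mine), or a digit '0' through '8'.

H H H H
H H H H
H H H H
H * H H
H H H H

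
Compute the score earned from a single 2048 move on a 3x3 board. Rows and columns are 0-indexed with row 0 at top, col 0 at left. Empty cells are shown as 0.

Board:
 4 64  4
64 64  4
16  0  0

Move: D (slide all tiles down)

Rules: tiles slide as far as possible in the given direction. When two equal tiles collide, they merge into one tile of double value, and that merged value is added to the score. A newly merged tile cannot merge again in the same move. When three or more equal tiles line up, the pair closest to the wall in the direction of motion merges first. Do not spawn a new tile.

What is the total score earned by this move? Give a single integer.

Slide down:
col 0: [4, 64, 16] -> [4, 64, 16]  score +0 (running 0)
col 1: [64, 64, 0] -> [0, 0, 128]  score +128 (running 128)
col 2: [4, 4, 0] -> [0, 0, 8]  score +8 (running 136)
Board after move:
  4   0   0
 64   0   0
 16 128   8

Answer: 136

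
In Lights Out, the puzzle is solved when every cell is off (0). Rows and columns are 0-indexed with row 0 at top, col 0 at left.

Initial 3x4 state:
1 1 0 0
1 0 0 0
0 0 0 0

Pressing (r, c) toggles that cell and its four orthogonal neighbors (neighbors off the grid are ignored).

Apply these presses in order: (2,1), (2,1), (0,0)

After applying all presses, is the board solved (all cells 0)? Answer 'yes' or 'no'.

After press 1 at (2,1):
1 1 0 0
1 1 0 0
1 1 1 0

After press 2 at (2,1):
1 1 0 0
1 0 0 0
0 0 0 0

After press 3 at (0,0):
0 0 0 0
0 0 0 0
0 0 0 0

Lights still on: 0

Answer: yes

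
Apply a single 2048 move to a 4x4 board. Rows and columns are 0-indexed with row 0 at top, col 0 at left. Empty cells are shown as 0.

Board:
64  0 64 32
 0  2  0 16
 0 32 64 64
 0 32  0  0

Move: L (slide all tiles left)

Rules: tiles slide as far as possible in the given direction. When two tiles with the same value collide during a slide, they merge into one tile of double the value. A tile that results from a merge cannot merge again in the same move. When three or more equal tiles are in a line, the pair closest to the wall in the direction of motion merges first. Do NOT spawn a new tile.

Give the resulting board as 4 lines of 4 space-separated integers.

Answer: 128  32   0   0
  2  16   0   0
 32 128   0   0
 32   0   0   0

Derivation:
Slide left:
row 0: [64, 0, 64, 32] -> [128, 32, 0, 0]
row 1: [0, 2, 0, 16] -> [2, 16, 0, 0]
row 2: [0, 32, 64, 64] -> [32, 128, 0, 0]
row 3: [0, 32, 0, 0] -> [32, 0, 0, 0]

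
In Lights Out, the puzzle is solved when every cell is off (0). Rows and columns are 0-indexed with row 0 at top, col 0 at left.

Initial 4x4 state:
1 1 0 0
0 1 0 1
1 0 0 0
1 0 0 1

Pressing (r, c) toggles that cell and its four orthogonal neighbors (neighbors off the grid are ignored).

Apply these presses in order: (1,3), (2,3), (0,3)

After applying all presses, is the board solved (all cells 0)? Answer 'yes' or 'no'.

After press 1 at (1,3):
1 1 0 1
0 1 1 0
1 0 0 1
1 0 0 1

After press 2 at (2,3):
1 1 0 1
0 1 1 1
1 0 1 0
1 0 0 0

After press 3 at (0,3):
1 1 1 0
0 1 1 0
1 0 1 0
1 0 0 0

Lights still on: 8

Answer: no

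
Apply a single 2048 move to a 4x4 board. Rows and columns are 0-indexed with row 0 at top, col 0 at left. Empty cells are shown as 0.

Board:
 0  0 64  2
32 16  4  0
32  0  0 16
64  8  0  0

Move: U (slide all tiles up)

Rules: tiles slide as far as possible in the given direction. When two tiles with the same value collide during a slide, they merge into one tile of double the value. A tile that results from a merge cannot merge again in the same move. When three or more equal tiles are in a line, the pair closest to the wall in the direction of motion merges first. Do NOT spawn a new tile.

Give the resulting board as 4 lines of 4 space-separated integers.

Answer: 64 16 64  2
64  8  4 16
 0  0  0  0
 0  0  0  0

Derivation:
Slide up:
col 0: [0, 32, 32, 64] -> [64, 64, 0, 0]
col 1: [0, 16, 0, 8] -> [16, 8, 0, 0]
col 2: [64, 4, 0, 0] -> [64, 4, 0, 0]
col 3: [2, 0, 16, 0] -> [2, 16, 0, 0]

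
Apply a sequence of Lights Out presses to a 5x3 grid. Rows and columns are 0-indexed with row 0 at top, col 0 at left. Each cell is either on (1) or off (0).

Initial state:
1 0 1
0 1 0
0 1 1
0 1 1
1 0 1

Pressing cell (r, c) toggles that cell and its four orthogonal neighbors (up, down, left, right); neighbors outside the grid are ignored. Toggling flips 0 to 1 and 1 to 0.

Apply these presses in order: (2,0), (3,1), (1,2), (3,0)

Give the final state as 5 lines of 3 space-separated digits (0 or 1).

Answer: 1 0 0
1 0 1
0 1 0
1 1 0
0 1 1

Derivation:
After press 1 at (2,0):
1 0 1
1 1 0
1 0 1
1 1 1
1 0 1

After press 2 at (3,1):
1 0 1
1 1 0
1 1 1
0 0 0
1 1 1

After press 3 at (1,2):
1 0 0
1 0 1
1 1 0
0 0 0
1 1 1

After press 4 at (3,0):
1 0 0
1 0 1
0 1 0
1 1 0
0 1 1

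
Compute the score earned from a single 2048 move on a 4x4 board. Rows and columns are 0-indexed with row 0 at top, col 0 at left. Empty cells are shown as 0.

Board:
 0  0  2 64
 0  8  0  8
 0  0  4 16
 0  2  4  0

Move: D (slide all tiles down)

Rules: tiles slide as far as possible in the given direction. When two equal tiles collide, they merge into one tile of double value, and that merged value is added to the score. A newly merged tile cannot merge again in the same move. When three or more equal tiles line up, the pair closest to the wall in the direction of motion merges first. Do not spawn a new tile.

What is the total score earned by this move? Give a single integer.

Answer: 8

Derivation:
Slide down:
col 0: [0, 0, 0, 0] -> [0, 0, 0, 0]  score +0 (running 0)
col 1: [0, 8, 0, 2] -> [0, 0, 8, 2]  score +0 (running 0)
col 2: [2, 0, 4, 4] -> [0, 0, 2, 8]  score +8 (running 8)
col 3: [64, 8, 16, 0] -> [0, 64, 8, 16]  score +0 (running 8)
Board after move:
 0  0  0  0
 0  0  0 64
 0  8  2  8
 0  2  8 16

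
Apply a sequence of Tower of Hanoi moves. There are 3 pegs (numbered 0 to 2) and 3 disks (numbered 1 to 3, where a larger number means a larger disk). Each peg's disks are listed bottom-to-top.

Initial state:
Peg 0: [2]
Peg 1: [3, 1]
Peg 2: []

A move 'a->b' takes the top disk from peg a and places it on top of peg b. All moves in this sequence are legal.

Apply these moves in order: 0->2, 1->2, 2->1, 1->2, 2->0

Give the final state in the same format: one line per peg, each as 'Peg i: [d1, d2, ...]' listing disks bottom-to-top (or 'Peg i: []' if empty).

Answer: Peg 0: [1]
Peg 1: [3]
Peg 2: [2]

Derivation:
After move 1 (0->2):
Peg 0: []
Peg 1: [3, 1]
Peg 2: [2]

After move 2 (1->2):
Peg 0: []
Peg 1: [3]
Peg 2: [2, 1]

After move 3 (2->1):
Peg 0: []
Peg 1: [3, 1]
Peg 2: [2]

After move 4 (1->2):
Peg 0: []
Peg 1: [3]
Peg 2: [2, 1]

After move 5 (2->0):
Peg 0: [1]
Peg 1: [3]
Peg 2: [2]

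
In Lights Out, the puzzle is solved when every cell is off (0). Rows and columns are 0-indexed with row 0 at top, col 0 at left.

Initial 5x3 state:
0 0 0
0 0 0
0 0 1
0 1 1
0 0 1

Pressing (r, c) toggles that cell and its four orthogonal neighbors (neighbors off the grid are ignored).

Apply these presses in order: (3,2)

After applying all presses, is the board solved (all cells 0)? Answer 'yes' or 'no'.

Answer: yes

Derivation:
After press 1 at (3,2):
0 0 0
0 0 0
0 0 0
0 0 0
0 0 0

Lights still on: 0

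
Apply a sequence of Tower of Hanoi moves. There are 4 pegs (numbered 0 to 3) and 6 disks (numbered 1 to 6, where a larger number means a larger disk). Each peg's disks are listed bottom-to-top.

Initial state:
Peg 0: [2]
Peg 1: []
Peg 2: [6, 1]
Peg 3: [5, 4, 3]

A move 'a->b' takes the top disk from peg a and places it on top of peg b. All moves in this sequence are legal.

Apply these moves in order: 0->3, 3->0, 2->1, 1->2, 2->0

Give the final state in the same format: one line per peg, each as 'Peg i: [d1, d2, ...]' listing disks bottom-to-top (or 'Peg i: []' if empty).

After move 1 (0->3):
Peg 0: []
Peg 1: []
Peg 2: [6, 1]
Peg 3: [5, 4, 3, 2]

After move 2 (3->0):
Peg 0: [2]
Peg 1: []
Peg 2: [6, 1]
Peg 3: [5, 4, 3]

After move 3 (2->1):
Peg 0: [2]
Peg 1: [1]
Peg 2: [6]
Peg 3: [5, 4, 3]

After move 4 (1->2):
Peg 0: [2]
Peg 1: []
Peg 2: [6, 1]
Peg 3: [5, 4, 3]

After move 5 (2->0):
Peg 0: [2, 1]
Peg 1: []
Peg 2: [6]
Peg 3: [5, 4, 3]

Answer: Peg 0: [2, 1]
Peg 1: []
Peg 2: [6]
Peg 3: [5, 4, 3]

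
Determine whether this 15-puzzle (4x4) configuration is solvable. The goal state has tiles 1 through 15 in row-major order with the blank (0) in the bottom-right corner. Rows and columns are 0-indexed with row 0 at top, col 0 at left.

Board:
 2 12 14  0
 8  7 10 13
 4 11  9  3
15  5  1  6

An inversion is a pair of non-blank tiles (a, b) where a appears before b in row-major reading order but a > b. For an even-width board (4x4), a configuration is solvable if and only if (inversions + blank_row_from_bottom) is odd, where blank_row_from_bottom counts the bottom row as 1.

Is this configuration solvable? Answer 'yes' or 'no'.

Inversions: 62
Blank is in row 0 (0-indexed from top), which is row 4 counting from the bottom (bottom = 1).
62 + 4 = 66, which is even, so the puzzle is not solvable.

Answer: no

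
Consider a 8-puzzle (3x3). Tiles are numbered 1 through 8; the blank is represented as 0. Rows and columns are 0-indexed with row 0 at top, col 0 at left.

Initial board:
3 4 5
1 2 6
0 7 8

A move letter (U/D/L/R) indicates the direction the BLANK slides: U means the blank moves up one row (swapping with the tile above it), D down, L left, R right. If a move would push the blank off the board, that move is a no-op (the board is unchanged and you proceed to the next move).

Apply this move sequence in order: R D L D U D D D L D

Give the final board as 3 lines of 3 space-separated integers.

After move 1 (R):
3 4 5
1 2 6
7 0 8

After move 2 (D):
3 4 5
1 2 6
7 0 8

After move 3 (L):
3 4 5
1 2 6
0 7 8

After move 4 (D):
3 4 5
1 2 6
0 7 8

After move 5 (U):
3 4 5
0 2 6
1 7 8

After move 6 (D):
3 4 5
1 2 6
0 7 8

After move 7 (D):
3 4 5
1 2 6
0 7 8

After move 8 (D):
3 4 5
1 2 6
0 7 8

After move 9 (L):
3 4 5
1 2 6
0 7 8

After move 10 (D):
3 4 5
1 2 6
0 7 8

Answer: 3 4 5
1 2 6
0 7 8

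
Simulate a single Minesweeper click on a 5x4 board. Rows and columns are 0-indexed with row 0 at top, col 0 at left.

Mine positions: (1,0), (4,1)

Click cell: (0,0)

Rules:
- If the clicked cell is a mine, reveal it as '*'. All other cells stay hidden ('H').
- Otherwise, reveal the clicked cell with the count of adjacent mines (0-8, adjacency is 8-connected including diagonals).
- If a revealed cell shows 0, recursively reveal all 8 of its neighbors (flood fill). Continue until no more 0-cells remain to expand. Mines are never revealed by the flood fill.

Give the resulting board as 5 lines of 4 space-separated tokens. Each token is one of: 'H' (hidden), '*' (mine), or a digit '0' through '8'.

1 H H H
H H H H
H H H H
H H H H
H H H H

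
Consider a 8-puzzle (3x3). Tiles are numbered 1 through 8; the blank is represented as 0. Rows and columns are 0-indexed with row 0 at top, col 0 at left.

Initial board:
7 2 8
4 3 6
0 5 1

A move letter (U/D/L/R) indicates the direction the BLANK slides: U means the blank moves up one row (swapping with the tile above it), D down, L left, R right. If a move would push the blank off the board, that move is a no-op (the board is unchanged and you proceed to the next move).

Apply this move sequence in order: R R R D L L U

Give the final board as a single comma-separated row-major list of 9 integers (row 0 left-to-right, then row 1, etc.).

After move 1 (R):
7 2 8
4 3 6
5 0 1

After move 2 (R):
7 2 8
4 3 6
5 1 0

After move 3 (R):
7 2 8
4 3 6
5 1 0

After move 4 (D):
7 2 8
4 3 6
5 1 0

After move 5 (L):
7 2 8
4 3 6
5 0 1

After move 6 (L):
7 2 8
4 3 6
0 5 1

After move 7 (U):
7 2 8
0 3 6
4 5 1

Answer: 7, 2, 8, 0, 3, 6, 4, 5, 1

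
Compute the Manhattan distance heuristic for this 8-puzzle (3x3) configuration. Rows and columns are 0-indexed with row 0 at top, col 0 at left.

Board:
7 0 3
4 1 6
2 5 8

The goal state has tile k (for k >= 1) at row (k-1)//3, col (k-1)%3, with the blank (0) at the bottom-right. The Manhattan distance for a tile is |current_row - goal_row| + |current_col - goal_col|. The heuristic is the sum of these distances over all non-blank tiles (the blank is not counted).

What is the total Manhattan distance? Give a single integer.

Tile 7: at (0,0), goal (2,0), distance |0-2|+|0-0| = 2
Tile 3: at (0,2), goal (0,2), distance |0-0|+|2-2| = 0
Tile 4: at (1,0), goal (1,0), distance |1-1|+|0-0| = 0
Tile 1: at (1,1), goal (0,0), distance |1-0|+|1-0| = 2
Tile 6: at (1,2), goal (1,2), distance |1-1|+|2-2| = 0
Tile 2: at (2,0), goal (0,1), distance |2-0|+|0-1| = 3
Tile 5: at (2,1), goal (1,1), distance |2-1|+|1-1| = 1
Tile 8: at (2,2), goal (2,1), distance |2-2|+|2-1| = 1
Sum: 2 + 0 + 0 + 2 + 0 + 3 + 1 + 1 = 9

Answer: 9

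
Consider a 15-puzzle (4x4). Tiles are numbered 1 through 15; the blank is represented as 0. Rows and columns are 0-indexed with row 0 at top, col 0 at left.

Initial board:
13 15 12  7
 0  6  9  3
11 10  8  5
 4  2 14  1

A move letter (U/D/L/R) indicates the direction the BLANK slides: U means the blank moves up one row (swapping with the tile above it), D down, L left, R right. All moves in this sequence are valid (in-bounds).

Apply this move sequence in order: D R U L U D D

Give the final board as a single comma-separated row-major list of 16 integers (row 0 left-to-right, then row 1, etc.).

Answer: 13, 15, 12, 7, 10, 11, 9, 3, 0, 6, 8, 5, 4, 2, 14, 1

Derivation:
After move 1 (D):
13 15 12  7
11  6  9  3
 0 10  8  5
 4  2 14  1

After move 2 (R):
13 15 12  7
11  6  9  3
10  0  8  5
 4  2 14  1

After move 3 (U):
13 15 12  7
11  0  9  3
10  6  8  5
 4  2 14  1

After move 4 (L):
13 15 12  7
 0 11  9  3
10  6  8  5
 4  2 14  1

After move 5 (U):
 0 15 12  7
13 11  9  3
10  6  8  5
 4  2 14  1

After move 6 (D):
13 15 12  7
 0 11  9  3
10  6  8  5
 4  2 14  1

After move 7 (D):
13 15 12  7
10 11  9  3
 0  6  8  5
 4  2 14  1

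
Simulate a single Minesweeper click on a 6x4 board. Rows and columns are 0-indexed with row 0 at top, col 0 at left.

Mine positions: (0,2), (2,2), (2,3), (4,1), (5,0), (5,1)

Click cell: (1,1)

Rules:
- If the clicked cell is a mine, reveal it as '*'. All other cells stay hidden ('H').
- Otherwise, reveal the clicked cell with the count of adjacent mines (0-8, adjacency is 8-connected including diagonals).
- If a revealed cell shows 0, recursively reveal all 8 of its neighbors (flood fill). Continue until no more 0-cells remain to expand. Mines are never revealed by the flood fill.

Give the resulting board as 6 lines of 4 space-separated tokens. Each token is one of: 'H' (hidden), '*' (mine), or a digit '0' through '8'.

H H H H
H 2 H H
H H H H
H H H H
H H H H
H H H H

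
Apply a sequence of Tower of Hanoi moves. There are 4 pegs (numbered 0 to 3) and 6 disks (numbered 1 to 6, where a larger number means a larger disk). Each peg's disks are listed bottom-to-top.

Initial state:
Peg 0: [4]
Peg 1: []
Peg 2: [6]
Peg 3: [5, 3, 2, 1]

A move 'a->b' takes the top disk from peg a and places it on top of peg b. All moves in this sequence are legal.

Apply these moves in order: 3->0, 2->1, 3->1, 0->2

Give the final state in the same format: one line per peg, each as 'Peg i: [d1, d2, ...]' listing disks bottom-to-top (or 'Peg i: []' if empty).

After move 1 (3->0):
Peg 0: [4, 1]
Peg 1: []
Peg 2: [6]
Peg 3: [5, 3, 2]

After move 2 (2->1):
Peg 0: [4, 1]
Peg 1: [6]
Peg 2: []
Peg 3: [5, 3, 2]

After move 3 (3->1):
Peg 0: [4, 1]
Peg 1: [6, 2]
Peg 2: []
Peg 3: [5, 3]

After move 4 (0->2):
Peg 0: [4]
Peg 1: [6, 2]
Peg 2: [1]
Peg 3: [5, 3]

Answer: Peg 0: [4]
Peg 1: [6, 2]
Peg 2: [1]
Peg 3: [5, 3]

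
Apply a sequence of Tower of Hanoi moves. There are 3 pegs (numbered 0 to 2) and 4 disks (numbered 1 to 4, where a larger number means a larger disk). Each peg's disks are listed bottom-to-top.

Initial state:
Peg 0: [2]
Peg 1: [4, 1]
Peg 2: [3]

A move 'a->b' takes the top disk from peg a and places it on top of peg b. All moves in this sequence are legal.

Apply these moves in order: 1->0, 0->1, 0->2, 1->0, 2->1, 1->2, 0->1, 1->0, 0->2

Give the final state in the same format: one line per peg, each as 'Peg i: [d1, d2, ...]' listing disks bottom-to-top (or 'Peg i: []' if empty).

Answer: Peg 0: []
Peg 1: [4]
Peg 2: [3, 2, 1]

Derivation:
After move 1 (1->0):
Peg 0: [2, 1]
Peg 1: [4]
Peg 2: [3]

After move 2 (0->1):
Peg 0: [2]
Peg 1: [4, 1]
Peg 2: [3]

After move 3 (0->2):
Peg 0: []
Peg 1: [4, 1]
Peg 2: [3, 2]

After move 4 (1->0):
Peg 0: [1]
Peg 1: [4]
Peg 2: [3, 2]

After move 5 (2->1):
Peg 0: [1]
Peg 1: [4, 2]
Peg 2: [3]

After move 6 (1->2):
Peg 0: [1]
Peg 1: [4]
Peg 2: [3, 2]

After move 7 (0->1):
Peg 0: []
Peg 1: [4, 1]
Peg 2: [3, 2]

After move 8 (1->0):
Peg 0: [1]
Peg 1: [4]
Peg 2: [3, 2]

After move 9 (0->2):
Peg 0: []
Peg 1: [4]
Peg 2: [3, 2, 1]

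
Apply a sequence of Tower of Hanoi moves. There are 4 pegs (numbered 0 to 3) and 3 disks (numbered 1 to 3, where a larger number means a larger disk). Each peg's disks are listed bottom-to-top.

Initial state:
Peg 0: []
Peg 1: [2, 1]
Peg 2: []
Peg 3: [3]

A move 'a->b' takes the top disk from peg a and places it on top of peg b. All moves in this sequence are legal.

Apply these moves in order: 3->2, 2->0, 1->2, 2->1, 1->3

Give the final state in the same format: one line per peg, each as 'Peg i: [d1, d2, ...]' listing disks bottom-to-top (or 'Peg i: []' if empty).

Answer: Peg 0: [3]
Peg 1: [2]
Peg 2: []
Peg 3: [1]

Derivation:
After move 1 (3->2):
Peg 0: []
Peg 1: [2, 1]
Peg 2: [3]
Peg 3: []

After move 2 (2->0):
Peg 0: [3]
Peg 1: [2, 1]
Peg 2: []
Peg 3: []

After move 3 (1->2):
Peg 0: [3]
Peg 1: [2]
Peg 2: [1]
Peg 3: []

After move 4 (2->1):
Peg 0: [3]
Peg 1: [2, 1]
Peg 2: []
Peg 3: []

After move 5 (1->3):
Peg 0: [3]
Peg 1: [2]
Peg 2: []
Peg 3: [1]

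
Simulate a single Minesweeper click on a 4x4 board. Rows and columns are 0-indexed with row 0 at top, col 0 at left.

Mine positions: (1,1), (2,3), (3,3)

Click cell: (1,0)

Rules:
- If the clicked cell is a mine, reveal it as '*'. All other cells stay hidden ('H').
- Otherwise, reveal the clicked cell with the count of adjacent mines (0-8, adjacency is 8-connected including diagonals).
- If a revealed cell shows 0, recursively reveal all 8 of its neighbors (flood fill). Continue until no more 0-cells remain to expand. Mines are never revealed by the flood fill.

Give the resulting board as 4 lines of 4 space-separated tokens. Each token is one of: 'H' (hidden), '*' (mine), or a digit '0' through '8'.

H H H H
1 H H H
H H H H
H H H H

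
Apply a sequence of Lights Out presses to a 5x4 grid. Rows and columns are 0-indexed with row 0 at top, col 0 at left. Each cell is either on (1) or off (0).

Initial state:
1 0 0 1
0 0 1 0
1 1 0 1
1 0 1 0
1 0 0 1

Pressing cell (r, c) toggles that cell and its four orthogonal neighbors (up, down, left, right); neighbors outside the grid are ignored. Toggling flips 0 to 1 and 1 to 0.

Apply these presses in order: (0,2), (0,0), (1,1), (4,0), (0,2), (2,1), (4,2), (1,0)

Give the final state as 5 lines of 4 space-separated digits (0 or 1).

After press 1 at (0,2):
1 1 1 0
0 0 0 0
1 1 0 1
1 0 1 0
1 0 0 1

After press 2 at (0,0):
0 0 1 0
1 0 0 0
1 1 0 1
1 0 1 0
1 0 0 1

After press 3 at (1,1):
0 1 1 0
0 1 1 0
1 0 0 1
1 0 1 0
1 0 0 1

After press 4 at (4,0):
0 1 1 0
0 1 1 0
1 0 0 1
0 0 1 0
0 1 0 1

After press 5 at (0,2):
0 0 0 1
0 1 0 0
1 0 0 1
0 0 1 0
0 1 0 1

After press 6 at (2,1):
0 0 0 1
0 0 0 0
0 1 1 1
0 1 1 0
0 1 0 1

After press 7 at (4,2):
0 0 0 1
0 0 0 0
0 1 1 1
0 1 0 0
0 0 1 0

After press 8 at (1,0):
1 0 0 1
1 1 0 0
1 1 1 1
0 1 0 0
0 0 1 0

Answer: 1 0 0 1
1 1 0 0
1 1 1 1
0 1 0 0
0 0 1 0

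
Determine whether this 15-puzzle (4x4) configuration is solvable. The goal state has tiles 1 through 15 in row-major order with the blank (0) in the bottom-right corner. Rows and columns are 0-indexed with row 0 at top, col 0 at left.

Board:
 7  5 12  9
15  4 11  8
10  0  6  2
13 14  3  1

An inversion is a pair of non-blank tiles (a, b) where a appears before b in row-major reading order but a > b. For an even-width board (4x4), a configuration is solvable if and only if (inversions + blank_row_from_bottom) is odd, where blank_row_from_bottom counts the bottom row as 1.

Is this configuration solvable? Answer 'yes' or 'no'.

Answer: yes

Derivation:
Inversions: 61
Blank is in row 2 (0-indexed from top), which is row 2 counting from the bottom (bottom = 1).
61 + 2 = 63, which is odd, so the puzzle is solvable.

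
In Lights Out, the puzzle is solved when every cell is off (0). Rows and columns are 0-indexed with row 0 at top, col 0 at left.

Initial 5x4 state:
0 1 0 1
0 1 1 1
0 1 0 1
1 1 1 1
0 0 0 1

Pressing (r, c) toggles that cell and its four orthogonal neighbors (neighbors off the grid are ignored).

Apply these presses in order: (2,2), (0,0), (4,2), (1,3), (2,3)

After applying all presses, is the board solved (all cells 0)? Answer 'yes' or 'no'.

Answer: no

Derivation:
After press 1 at (2,2):
0 1 0 1
0 1 0 1
0 0 1 0
1 1 0 1
0 0 0 1

After press 2 at (0,0):
1 0 0 1
1 1 0 1
0 0 1 0
1 1 0 1
0 0 0 1

After press 3 at (4,2):
1 0 0 1
1 1 0 1
0 0 1 0
1 1 1 1
0 1 1 0

After press 4 at (1,3):
1 0 0 0
1 1 1 0
0 0 1 1
1 1 1 1
0 1 1 0

After press 5 at (2,3):
1 0 0 0
1 1 1 1
0 0 0 0
1 1 1 0
0 1 1 0

Lights still on: 10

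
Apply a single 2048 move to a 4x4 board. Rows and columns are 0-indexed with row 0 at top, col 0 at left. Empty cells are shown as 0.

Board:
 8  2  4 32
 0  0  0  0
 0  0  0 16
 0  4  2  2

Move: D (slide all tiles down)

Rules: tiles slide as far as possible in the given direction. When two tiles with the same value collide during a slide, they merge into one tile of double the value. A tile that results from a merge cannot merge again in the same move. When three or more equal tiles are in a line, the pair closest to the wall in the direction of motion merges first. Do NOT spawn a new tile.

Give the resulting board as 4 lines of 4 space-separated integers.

Slide down:
col 0: [8, 0, 0, 0] -> [0, 0, 0, 8]
col 1: [2, 0, 0, 4] -> [0, 0, 2, 4]
col 2: [4, 0, 0, 2] -> [0, 0, 4, 2]
col 3: [32, 0, 16, 2] -> [0, 32, 16, 2]

Answer:  0  0  0  0
 0  0  0 32
 0  2  4 16
 8  4  2  2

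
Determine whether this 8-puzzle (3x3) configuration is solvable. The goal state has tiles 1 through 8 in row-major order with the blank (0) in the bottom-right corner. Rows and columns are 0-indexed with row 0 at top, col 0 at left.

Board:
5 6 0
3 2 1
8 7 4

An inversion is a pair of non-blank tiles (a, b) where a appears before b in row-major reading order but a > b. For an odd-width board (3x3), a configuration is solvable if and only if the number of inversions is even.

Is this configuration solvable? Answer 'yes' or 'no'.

Inversions (pairs i<j in row-major order where tile[i] > tile[j] > 0): 14
14 is even, so the puzzle is solvable.

Answer: yes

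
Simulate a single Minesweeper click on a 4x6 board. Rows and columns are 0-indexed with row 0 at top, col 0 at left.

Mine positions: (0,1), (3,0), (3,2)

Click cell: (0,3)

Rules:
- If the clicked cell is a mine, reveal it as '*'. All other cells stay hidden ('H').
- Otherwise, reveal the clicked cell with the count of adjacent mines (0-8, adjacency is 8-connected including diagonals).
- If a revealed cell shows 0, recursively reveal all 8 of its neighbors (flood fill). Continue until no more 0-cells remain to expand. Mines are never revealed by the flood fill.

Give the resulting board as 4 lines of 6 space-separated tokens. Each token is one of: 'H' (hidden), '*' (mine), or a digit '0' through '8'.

H H 1 0 0 0
H H 1 0 0 0
H H 1 1 0 0
H H H 1 0 0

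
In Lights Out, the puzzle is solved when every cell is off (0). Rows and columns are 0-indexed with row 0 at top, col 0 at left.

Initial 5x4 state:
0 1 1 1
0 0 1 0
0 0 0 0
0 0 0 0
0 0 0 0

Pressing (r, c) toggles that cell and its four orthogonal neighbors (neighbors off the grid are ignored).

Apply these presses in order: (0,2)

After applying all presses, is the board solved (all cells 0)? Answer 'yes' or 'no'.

After press 1 at (0,2):
0 0 0 0
0 0 0 0
0 0 0 0
0 0 0 0
0 0 0 0

Lights still on: 0

Answer: yes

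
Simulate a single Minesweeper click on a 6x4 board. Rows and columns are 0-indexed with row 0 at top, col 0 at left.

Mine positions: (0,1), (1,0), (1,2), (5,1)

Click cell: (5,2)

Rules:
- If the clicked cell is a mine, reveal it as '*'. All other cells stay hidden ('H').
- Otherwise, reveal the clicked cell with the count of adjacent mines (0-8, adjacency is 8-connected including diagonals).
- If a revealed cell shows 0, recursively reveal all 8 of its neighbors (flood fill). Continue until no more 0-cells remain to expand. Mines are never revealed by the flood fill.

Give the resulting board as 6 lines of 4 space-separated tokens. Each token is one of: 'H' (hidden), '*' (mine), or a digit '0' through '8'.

H H H H
H H H H
H H H H
H H H H
H H H H
H H 1 H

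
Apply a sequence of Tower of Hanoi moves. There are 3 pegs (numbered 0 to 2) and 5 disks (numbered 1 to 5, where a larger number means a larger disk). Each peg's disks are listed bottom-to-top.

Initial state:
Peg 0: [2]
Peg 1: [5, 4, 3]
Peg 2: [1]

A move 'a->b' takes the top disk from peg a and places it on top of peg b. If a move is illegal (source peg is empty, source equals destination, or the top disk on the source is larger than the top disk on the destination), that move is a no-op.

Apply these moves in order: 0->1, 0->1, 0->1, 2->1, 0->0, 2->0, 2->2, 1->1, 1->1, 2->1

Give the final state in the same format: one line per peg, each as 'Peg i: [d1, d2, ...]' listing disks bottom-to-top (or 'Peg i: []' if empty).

After move 1 (0->1):
Peg 0: []
Peg 1: [5, 4, 3, 2]
Peg 2: [1]

After move 2 (0->1):
Peg 0: []
Peg 1: [5, 4, 3, 2]
Peg 2: [1]

After move 3 (0->1):
Peg 0: []
Peg 1: [5, 4, 3, 2]
Peg 2: [1]

After move 4 (2->1):
Peg 0: []
Peg 1: [5, 4, 3, 2, 1]
Peg 2: []

After move 5 (0->0):
Peg 0: []
Peg 1: [5, 4, 3, 2, 1]
Peg 2: []

After move 6 (2->0):
Peg 0: []
Peg 1: [5, 4, 3, 2, 1]
Peg 2: []

After move 7 (2->2):
Peg 0: []
Peg 1: [5, 4, 3, 2, 1]
Peg 2: []

After move 8 (1->1):
Peg 0: []
Peg 1: [5, 4, 3, 2, 1]
Peg 2: []

After move 9 (1->1):
Peg 0: []
Peg 1: [5, 4, 3, 2, 1]
Peg 2: []

After move 10 (2->1):
Peg 0: []
Peg 1: [5, 4, 3, 2, 1]
Peg 2: []

Answer: Peg 0: []
Peg 1: [5, 4, 3, 2, 1]
Peg 2: []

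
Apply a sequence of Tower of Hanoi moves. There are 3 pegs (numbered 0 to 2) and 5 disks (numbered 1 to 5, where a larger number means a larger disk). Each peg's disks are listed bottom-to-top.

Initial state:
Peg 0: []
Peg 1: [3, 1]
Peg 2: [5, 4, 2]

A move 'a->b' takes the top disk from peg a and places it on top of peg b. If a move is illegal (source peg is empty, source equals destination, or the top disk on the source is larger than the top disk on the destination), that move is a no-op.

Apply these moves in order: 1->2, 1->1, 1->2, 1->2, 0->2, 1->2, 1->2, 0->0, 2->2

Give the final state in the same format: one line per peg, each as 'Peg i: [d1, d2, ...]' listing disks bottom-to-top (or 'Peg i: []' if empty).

After move 1 (1->2):
Peg 0: []
Peg 1: [3]
Peg 2: [5, 4, 2, 1]

After move 2 (1->1):
Peg 0: []
Peg 1: [3]
Peg 2: [5, 4, 2, 1]

After move 3 (1->2):
Peg 0: []
Peg 1: [3]
Peg 2: [5, 4, 2, 1]

After move 4 (1->2):
Peg 0: []
Peg 1: [3]
Peg 2: [5, 4, 2, 1]

After move 5 (0->2):
Peg 0: []
Peg 1: [3]
Peg 2: [5, 4, 2, 1]

After move 6 (1->2):
Peg 0: []
Peg 1: [3]
Peg 2: [5, 4, 2, 1]

After move 7 (1->2):
Peg 0: []
Peg 1: [3]
Peg 2: [5, 4, 2, 1]

After move 8 (0->0):
Peg 0: []
Peg 1: [3]
Peg 2: [5, 4, 2, 1]

After move 9 (2->2):
Peg 0: []
Peg 1: [3]
Peg 2: [5, 4, 2, 1]

Answer: Peg 0: []
Peg 1: [3]
Peg 2: [5, 4, 2, 1]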